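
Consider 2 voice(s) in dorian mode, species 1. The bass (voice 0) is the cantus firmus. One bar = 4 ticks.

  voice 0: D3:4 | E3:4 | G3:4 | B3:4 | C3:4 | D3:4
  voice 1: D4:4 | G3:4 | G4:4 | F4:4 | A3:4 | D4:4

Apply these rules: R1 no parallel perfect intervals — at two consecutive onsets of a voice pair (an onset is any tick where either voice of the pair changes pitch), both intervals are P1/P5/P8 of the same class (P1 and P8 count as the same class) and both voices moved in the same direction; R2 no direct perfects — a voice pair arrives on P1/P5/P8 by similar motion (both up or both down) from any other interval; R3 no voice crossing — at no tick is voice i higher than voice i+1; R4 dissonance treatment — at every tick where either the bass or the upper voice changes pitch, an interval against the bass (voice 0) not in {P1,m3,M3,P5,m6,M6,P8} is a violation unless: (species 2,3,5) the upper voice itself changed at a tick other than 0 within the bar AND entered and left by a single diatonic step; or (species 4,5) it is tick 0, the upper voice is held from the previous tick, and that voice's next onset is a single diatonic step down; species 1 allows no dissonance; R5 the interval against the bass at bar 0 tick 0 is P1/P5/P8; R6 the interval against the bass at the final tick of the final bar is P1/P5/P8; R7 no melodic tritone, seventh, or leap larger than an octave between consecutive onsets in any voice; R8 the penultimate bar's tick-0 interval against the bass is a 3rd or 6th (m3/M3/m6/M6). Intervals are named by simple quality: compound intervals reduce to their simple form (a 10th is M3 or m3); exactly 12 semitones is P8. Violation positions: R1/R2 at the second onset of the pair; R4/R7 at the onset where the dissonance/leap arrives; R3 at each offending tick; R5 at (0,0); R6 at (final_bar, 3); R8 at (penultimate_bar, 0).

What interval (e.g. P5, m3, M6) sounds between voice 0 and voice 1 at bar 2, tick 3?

P8

voice 0=G3 voice 1=G4 -> P8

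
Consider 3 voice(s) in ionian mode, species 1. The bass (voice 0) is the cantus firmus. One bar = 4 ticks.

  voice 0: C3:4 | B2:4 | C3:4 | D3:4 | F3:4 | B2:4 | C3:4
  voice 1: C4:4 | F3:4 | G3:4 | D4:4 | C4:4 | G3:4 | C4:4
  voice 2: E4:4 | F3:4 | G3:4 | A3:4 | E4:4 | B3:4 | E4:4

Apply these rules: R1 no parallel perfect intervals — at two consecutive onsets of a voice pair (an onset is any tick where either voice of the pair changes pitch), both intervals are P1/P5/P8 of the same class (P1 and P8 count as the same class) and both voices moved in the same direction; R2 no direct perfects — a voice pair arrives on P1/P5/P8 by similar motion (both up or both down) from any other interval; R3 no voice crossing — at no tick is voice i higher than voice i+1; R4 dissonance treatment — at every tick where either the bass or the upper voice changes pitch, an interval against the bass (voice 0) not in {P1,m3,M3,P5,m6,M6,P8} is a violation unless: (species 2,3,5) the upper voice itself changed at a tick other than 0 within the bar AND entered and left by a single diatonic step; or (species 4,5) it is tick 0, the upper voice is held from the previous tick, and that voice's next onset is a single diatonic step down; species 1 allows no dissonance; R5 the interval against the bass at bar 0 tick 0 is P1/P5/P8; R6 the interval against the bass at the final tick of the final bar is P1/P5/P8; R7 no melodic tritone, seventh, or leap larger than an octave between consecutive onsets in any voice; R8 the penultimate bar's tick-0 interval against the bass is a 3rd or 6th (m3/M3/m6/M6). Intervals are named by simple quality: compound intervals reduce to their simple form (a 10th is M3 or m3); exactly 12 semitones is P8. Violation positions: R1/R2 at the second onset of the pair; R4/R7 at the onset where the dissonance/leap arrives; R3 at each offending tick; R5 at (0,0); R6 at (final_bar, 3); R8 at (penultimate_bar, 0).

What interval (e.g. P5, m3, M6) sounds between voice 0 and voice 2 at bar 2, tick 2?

P5

voice 0=C3 voice 2=G3 -> P5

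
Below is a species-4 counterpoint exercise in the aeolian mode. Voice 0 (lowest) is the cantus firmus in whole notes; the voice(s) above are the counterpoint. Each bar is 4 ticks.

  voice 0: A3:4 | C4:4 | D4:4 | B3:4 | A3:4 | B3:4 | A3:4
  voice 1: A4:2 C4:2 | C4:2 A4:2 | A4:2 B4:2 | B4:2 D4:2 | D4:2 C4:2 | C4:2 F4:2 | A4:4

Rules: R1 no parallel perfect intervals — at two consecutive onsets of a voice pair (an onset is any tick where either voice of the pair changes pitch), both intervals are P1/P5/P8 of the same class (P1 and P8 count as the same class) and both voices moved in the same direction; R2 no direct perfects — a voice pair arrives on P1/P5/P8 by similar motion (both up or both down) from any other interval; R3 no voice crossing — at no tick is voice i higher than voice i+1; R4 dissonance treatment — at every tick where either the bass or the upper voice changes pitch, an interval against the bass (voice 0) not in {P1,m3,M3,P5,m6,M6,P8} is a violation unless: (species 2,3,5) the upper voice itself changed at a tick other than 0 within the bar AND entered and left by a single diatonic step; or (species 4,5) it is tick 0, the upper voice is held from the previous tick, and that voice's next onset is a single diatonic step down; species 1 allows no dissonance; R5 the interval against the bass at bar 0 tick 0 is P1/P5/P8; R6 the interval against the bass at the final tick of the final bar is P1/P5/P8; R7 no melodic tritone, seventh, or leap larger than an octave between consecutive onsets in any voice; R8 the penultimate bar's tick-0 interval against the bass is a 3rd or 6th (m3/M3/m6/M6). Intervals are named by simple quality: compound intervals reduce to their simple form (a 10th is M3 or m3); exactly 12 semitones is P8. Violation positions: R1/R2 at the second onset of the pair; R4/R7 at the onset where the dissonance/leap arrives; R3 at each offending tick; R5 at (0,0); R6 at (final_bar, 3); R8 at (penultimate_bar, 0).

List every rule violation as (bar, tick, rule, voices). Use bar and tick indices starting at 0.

(5, 0, R4, (0, 1))
(5, 0, R8, (0, 1))
(5, 2, R4, (0, 1))

bar 0: v0=A3 v1=A4 downbeat P8
bar 1: v0=C4 v1=C4 downbeat P1
bar 2: v0=D4 v1=A4 downbeat P5
bar 3: v0=B3 v1=B4 downbeat P8
bar 4: v0=A3 v1=D4 downbeat P4
bar 5: v0=B3 v1=C4 downbeat m2
bar 6: v0=A3 v1=A4 downbeat P8
  -> R4 @ bar 5 tick 0 v(0, 1): B3/C4 m2 untreated
  -> R8 @ bar 5 tick 0 v(0, 1): penult m2 not 3rd/6th
  -> R4 @ bar 5 tick 2 v(0, 1): B3/F4 TT untreated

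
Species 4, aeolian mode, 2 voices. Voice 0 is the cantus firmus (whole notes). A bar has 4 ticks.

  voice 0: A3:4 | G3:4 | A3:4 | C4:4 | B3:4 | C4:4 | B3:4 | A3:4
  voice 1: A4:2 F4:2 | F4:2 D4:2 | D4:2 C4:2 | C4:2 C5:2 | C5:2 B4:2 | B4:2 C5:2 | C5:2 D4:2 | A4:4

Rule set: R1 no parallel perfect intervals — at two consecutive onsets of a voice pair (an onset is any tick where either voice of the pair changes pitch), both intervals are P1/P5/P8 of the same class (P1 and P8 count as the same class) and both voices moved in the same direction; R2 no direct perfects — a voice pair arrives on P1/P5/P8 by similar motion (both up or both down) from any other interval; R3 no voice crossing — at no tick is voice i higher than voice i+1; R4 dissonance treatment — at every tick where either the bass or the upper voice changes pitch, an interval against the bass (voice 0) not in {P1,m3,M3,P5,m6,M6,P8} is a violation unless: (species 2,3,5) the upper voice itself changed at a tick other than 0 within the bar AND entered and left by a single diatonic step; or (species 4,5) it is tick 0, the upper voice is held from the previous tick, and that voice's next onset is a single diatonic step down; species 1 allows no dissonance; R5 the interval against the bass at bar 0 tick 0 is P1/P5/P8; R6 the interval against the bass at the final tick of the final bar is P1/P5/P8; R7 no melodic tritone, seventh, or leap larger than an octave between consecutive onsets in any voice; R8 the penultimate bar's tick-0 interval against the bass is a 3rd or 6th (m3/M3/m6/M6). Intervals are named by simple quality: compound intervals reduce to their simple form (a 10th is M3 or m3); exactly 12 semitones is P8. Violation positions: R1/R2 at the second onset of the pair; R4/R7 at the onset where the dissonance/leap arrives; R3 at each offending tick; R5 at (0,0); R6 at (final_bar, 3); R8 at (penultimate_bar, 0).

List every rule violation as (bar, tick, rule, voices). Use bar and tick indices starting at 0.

(1, 0, R4, (0, 1))
(5, 0, R4, (0, 1))
(6, 0, R4, (0, 1))
(6, 0, R8, (0, 1))
(6, 2, R7, (1,))

bar 0: v0=A3 v1=A4 downbeat P8
bar 1: v0=G3 v1=F4 downbeat m7
bar 2: v0=A3 v1=D4 downbeat P4
bar 3: v0=C4 v1=C4 downbeat P1
bar 4: v0=B3 v1=C5 downbeat m2
bar 5: v0=C4 v1=B4 downbeat M7
bar 6: v0=B3 v1=C5 downbeat m2
bar 7: v0=A3 v1=A4 downbeat P8
  -> R4 @ bar 1 tick 0 v(0, 1): G3/F4 m7 untreated
  -> R4 @ bar 5 tick 0 v(0, 1): C4/B4 M7 untreated
  -> R4 @ bar 6 tick 0 v(0, 1): B3/C5 m2 untreated
  -> R8 @ bar 6 tick 0 v(0, 1): penult m2 not 3rd/6th
  -> R7 @ bar 6 tick 2 v(1,): C5->D4 leap 10st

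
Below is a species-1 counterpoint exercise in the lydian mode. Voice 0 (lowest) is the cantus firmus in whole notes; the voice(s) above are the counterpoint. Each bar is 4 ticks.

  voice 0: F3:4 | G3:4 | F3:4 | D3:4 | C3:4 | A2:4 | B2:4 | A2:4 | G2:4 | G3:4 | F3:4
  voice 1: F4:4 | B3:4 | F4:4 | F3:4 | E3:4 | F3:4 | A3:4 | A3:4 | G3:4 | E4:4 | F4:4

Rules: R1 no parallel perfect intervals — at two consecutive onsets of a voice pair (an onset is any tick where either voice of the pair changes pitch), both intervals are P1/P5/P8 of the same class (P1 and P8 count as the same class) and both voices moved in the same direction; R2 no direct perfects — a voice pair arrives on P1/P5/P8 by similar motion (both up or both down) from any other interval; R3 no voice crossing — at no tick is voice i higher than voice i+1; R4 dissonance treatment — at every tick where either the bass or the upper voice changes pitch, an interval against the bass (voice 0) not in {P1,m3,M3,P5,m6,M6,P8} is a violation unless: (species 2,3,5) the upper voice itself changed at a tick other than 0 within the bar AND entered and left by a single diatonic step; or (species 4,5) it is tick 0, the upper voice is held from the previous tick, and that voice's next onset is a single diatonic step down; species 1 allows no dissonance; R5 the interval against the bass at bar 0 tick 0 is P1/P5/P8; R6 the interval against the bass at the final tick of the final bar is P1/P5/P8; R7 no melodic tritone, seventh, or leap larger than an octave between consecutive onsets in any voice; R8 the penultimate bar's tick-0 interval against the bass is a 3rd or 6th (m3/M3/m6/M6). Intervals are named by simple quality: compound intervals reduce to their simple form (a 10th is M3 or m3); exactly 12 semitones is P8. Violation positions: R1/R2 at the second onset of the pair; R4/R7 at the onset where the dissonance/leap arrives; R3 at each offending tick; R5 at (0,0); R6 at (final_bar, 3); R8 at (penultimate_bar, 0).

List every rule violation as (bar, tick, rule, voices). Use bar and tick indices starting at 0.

bar 0: v0=F3 v1=F4 downbeat P8
bar 1: v0=G3 v1=B3 downbeat M3
bar 2: v0=F3 v1=F4 downbeat P8
bar 3: v0=D3 v1=F3 downbeat m3
bar 4: v0=C3 v1=E3 downbeat M3
bar 5: v0=A2 v1=F3 downbeat m6
bar 6: v0=B2 v1=A3 downbeat m7
bar 7: v0=A2 v1=A3 downbeat P8
bar 8: v0=G2 v1=G3 downbeat P8
bar 9: v0=G3 v1=E4 downbeat M6
bar 10: v0=F3 v1=F4 downbeat P8
  -> R7 @ bar 1 tick 0 v(1,): F4->B3 leap 6st
  -> R7 @ bar 2 tick 0 v(1,): B3->F4 leap 6st
  -> R4 @ bar 6 tick 0 v(0, 1): B2/A3 m7 untreated
  -> R1 @ bar 8 tick 0 v(0, 1): A2/A3 P8 -> G2/G3 P8 similar

(1, 0, R7, (1,))
(2, 0, R7, (1,))
(6, 0, R4, (0, 1))
(8, 0, R1, (0, 1))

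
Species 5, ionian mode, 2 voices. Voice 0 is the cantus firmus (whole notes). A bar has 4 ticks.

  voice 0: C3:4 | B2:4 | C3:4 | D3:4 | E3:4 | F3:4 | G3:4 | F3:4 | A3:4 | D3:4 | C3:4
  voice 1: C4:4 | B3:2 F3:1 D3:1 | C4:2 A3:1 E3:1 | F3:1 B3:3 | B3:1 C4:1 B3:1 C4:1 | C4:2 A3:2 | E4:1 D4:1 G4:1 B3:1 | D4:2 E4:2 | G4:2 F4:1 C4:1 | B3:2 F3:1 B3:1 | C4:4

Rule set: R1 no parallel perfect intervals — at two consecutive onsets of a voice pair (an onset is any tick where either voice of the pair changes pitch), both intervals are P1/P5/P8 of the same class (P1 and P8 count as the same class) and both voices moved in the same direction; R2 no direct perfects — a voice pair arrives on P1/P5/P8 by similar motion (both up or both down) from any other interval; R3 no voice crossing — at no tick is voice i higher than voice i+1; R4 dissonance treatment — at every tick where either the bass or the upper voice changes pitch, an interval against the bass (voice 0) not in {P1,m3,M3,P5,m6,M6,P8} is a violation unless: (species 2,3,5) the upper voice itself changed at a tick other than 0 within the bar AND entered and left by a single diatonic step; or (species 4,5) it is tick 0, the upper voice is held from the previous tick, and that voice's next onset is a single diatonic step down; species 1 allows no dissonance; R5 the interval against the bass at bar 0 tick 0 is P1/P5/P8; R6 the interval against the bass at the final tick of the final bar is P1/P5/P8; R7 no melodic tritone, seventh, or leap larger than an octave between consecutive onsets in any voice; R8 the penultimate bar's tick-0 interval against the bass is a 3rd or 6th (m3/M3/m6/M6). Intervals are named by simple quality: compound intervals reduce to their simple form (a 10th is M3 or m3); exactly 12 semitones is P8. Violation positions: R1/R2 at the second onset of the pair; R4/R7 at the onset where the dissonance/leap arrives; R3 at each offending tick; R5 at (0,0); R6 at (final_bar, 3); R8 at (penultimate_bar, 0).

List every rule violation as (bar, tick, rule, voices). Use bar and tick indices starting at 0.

bar 0: v0=C3 v1=C4 downbeat P8
bar 1: v0=B2 v1=B3 downbeat P8
bar 2: v0=C3 v1=C4 downbeat P8
bar 3: v0=D3 v1=F3 downbeat m3
bar 4: v0=E3 v1=B3 downbeat P5
bar 5: v0=F3 v1=C4 downbeat P5
bar 6: v0=G3 v1=E4 downbeat M6
bar 7: v0=F3 v1=D4 downbeat M6
bar 8: v0=A3 v1=G4 downbeat m7
bar 9: v0=D3 v1=B3 downbeat M6
bar 10: v0=C3 v1=C4 downbeat P8
  -> R1 @ bar 1 tick 0 v(0, 1): C3/C4 P8 -> B2/B3 P8 similar
  -> R4 @ bar 1 tick 2 v(0, 1): B2/F3 TT untreated
  -> R7 @ bar 1 tick 2 v(1,): B3->F3 leap 6st
  -> R2 @ bar 2 tick 0 v(0, 1): B2/D3 m3 -> C3/C4 P8 similar
  -> R7 @ bar 2 tick 0 v(1,): D3->C4 leap 10st
  -> R7 @ bar 3 tick 1 v(1,): F3->B3 leap 6st
  -> R4 @ bar 7 tick 2 v(0, 1): F3/E4 M7 untreated
  -> R4 @ bar 8 tick 0 v(0, 1): A3/G4 m7 untreated
  -> R7 @ bar 9 tick 2 v(1,): B3->F3 leap 6st
  -> R7 @ bar 9 tick 3 v(1,): F3->B3 leap 6st

(1, 0, R1, (0, 1))
(1, 2, R4, (0, 1))
(1, 2, R7, (1,))
(2, 0, R2, (0, 1))
(2, 0, R7, (1,))
(3, 1, R7, (1,))
(7, 2, R4, (0, 1))
(8, 0, R4, (0, 1))
(9, 2, R7, (1,))
(9, 3, R7, (1,))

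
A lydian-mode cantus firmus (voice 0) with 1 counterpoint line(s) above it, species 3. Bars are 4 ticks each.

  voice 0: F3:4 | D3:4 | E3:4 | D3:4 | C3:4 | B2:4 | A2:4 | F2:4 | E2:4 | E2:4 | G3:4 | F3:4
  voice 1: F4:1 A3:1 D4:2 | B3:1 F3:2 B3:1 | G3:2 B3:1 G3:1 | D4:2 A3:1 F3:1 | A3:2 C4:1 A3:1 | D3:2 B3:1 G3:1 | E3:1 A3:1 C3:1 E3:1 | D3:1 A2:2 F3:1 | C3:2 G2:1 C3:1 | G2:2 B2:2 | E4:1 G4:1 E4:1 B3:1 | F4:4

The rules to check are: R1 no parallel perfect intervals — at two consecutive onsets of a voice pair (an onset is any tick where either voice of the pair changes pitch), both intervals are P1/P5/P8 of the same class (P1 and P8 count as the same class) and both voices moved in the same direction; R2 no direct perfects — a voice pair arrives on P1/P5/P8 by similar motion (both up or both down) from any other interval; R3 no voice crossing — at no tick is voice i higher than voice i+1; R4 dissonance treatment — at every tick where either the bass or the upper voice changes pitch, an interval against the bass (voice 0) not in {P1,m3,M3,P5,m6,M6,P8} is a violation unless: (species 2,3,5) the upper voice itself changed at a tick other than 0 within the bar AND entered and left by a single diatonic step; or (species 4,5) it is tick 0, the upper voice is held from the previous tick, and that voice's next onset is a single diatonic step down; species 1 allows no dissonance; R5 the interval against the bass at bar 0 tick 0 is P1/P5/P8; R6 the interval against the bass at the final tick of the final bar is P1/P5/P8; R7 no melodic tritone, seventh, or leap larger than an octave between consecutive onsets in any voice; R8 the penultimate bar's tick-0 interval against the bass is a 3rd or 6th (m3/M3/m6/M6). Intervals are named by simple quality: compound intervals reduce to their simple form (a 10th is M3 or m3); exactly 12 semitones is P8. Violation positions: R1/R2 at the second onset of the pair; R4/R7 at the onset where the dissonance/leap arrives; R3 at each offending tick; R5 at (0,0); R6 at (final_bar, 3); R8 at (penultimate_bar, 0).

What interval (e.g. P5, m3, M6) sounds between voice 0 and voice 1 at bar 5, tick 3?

m6

voice 0=B2 voice 1=G3 -> m6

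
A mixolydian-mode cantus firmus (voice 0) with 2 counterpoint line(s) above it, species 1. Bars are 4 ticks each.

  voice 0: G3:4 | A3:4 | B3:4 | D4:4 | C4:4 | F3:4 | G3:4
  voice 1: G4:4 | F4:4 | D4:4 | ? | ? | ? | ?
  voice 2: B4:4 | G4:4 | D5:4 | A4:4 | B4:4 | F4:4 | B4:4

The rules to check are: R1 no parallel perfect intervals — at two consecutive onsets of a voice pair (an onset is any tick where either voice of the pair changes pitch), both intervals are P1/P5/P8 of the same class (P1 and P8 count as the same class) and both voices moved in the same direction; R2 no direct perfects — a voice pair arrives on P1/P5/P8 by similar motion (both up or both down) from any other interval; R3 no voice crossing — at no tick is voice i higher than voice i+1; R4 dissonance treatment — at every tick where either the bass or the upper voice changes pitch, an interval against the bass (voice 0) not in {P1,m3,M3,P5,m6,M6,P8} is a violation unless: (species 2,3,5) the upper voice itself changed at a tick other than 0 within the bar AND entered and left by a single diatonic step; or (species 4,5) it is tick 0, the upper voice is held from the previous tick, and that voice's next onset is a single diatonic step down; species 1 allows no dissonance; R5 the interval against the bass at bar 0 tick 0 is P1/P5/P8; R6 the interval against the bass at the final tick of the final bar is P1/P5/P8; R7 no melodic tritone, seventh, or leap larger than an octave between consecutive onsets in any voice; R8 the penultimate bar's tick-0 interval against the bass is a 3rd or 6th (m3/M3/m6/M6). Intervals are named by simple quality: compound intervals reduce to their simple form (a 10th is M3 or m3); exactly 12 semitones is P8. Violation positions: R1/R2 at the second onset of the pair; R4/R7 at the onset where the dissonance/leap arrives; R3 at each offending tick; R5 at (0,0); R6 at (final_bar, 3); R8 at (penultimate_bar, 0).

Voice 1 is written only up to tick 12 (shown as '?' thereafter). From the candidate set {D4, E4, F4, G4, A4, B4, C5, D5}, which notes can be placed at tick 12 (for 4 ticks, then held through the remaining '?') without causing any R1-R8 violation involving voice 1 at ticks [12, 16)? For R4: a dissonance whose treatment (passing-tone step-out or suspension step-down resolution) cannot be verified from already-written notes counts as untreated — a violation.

D4: legal
E4: violates R4
F4: legal
G4: violates R4
A4: violates R2
B4: violates R3
C5: violates R3,R4,R7
D5: violates R2,R3

{D4, F4}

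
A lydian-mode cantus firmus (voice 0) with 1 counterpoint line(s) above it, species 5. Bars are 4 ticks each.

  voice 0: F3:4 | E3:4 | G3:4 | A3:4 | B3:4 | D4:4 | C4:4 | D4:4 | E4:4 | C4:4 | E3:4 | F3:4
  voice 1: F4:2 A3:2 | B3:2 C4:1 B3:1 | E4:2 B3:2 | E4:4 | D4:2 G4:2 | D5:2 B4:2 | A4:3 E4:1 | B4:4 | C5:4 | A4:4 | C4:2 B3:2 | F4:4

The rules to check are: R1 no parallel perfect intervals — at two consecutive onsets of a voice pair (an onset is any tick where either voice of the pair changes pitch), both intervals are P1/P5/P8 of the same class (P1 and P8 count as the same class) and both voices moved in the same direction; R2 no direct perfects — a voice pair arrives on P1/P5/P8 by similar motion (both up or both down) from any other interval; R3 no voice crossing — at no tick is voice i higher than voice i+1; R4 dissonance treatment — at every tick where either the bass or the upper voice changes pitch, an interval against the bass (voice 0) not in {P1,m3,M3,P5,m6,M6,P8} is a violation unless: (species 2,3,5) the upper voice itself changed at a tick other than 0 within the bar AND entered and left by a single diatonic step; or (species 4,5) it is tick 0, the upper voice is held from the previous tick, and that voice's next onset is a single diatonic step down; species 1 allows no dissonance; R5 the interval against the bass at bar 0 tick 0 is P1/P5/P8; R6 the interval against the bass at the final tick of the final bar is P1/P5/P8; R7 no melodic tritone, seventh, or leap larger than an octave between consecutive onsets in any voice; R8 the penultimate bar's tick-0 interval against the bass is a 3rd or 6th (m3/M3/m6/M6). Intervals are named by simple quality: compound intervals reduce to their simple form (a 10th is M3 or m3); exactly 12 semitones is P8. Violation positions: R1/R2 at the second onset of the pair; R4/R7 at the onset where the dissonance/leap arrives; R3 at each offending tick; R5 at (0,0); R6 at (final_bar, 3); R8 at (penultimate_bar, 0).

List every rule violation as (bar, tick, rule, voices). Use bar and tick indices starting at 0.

bar 0: v0=F3 v1=F4 downbeat P8
bar 1: v0=E3 v1=B3 downbeat P5
bar 2: v0=G3 v1=E4 downbeat M6
bar 3: v0=A3 v1=E4 downbeat P5
bar 4: v0=B3 v1=D4 downbeat m3
bar 5: v0=D4 v1=D5 downbeat P8
bar 6: v0=C4 v1=A4 downbeat M6
bar 7: v0=D4 v1=B4 downbeat M6
bar 8: v0=E4 v1=C5 downbeat m6
bar 9: v0=C4 v1=A4 downbeat M6
bar 10: v0=E3 v1=C4 downbeat m6
bar 11: v0=F3 v1=F4 downbeat P8
  -> R2 @ bar 3 tick 0 v(0, 1): G3/B3 M3 -> A3/E4 P5 similar
  -> R2 @ bar 5 tick 0 v(0, 1): B3/G4 m6 -> D4/D5 P8 similar
  -> R2 @ bar 11 tick 0 v(0, 1): E3/B3 P5 -> F3/F4 P8 similar
  -> R7 @ bar 11 tick 0 v(1,): B3->F4 leap 6st

(3, 0, R2, (0, 1))
(5, 0, R2, (0, 1))
(11, 0, R2, (0, 1))
(11, 0, R7, (1,))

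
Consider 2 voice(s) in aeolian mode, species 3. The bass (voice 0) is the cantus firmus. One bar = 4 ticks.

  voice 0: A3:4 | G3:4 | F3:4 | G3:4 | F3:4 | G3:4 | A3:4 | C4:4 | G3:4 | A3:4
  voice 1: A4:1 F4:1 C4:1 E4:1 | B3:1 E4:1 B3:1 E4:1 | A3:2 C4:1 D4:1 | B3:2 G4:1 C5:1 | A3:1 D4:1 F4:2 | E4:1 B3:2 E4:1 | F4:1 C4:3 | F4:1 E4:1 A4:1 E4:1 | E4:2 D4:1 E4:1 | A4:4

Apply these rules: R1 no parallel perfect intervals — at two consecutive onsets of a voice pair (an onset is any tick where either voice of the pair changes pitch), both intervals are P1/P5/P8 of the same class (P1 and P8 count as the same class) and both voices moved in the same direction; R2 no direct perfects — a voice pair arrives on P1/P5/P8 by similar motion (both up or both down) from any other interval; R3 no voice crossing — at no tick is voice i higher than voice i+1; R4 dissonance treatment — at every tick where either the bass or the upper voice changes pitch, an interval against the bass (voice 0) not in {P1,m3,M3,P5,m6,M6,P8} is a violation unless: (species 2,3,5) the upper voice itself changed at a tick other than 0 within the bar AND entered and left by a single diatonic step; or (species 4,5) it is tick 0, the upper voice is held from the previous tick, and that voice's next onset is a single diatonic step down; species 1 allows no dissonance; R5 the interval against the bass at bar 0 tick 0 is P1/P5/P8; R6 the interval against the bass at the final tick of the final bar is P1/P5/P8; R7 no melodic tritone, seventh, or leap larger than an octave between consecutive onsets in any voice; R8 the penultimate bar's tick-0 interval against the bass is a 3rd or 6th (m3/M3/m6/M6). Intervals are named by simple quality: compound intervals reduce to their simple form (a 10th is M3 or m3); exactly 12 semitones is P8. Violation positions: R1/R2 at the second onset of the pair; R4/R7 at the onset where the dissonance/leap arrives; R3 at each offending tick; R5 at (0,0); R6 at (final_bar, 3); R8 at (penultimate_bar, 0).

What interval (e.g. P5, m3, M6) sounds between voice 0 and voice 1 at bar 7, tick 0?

voice 0=C4 voice 1=F4 -> P4

P4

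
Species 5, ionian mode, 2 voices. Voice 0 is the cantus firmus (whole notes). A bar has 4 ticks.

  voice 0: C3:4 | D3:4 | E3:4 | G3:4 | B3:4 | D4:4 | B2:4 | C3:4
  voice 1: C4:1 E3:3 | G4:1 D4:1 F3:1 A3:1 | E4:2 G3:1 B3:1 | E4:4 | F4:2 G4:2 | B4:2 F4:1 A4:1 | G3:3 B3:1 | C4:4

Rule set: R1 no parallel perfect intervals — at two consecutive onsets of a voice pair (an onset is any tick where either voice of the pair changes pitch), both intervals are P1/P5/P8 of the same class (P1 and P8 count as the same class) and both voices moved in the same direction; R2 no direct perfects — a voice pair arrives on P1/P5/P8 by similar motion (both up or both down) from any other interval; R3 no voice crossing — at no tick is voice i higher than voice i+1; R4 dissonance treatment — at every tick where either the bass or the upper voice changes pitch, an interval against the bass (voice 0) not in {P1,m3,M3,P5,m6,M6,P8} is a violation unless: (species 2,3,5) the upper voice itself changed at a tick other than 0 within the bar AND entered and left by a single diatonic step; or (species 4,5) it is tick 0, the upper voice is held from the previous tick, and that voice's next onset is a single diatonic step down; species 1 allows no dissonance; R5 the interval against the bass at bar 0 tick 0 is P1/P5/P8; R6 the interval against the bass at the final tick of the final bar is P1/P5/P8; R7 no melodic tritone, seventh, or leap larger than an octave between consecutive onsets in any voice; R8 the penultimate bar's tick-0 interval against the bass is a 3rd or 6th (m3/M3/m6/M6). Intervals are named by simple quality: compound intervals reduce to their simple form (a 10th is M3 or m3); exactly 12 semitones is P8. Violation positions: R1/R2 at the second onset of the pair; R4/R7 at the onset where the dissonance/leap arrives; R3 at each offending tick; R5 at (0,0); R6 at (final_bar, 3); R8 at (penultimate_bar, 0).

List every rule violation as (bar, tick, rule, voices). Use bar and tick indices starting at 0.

bar 0: v0=C3 v1=C4 downbeat P8
bar 1: v0=D3 v1=G4 downbeat P4
bar 2: v0=E3 v1=E4 downbeat P8
bar 3: v0=G3 v1=E4 downbeat M6
bar 4: v0=B3 v1=F4 downbeat TT
bar 5: v0=D4 v1=B4 downbeat M6
bar 6: v0=B2 v1=G3 downbeat m6
bar 7: v0=C3 v1=C4 downbeat P8
  -> R4 @ bar 1 tick 0 v(0, 1): D3/G4 P4 untreated
  -> R7 @ bar 1 tick 0 v(1,): E3->G4 leap 15st
  -> R2 @ bar 2 tick 0 v(0, 1): D3/A3 P5 -> E3/E4 P8 similar
  -> R4 @ bar 4 tick 0 v(0, 1): B3/F4 TT untreated
  -> R7 @ bar 5 tick 2 v(1,): B4->F4 leap 6st
  -> R7 @ bar 6 tick 0 v(0,): D4->B2 leap 15st
  -> R7 @ bar 6 tick 0 v(1,): A4->G3 leap 14st
  -> R1 @ bar 7 tick 0 v(0, 1): B2/B3 P8 -> C3/C4 P8 similar

(1, 0, R4, (0, 1))
(1, 0, R7, (1,))
(2, 0, R2, (0, 1))
(4, 0, R4, (0, 1))
(5, 2, R7, (1,))
(6, 0, R7, (0,))
(6, 0, R7, (1,))
(7, 0, R1, (0, 1))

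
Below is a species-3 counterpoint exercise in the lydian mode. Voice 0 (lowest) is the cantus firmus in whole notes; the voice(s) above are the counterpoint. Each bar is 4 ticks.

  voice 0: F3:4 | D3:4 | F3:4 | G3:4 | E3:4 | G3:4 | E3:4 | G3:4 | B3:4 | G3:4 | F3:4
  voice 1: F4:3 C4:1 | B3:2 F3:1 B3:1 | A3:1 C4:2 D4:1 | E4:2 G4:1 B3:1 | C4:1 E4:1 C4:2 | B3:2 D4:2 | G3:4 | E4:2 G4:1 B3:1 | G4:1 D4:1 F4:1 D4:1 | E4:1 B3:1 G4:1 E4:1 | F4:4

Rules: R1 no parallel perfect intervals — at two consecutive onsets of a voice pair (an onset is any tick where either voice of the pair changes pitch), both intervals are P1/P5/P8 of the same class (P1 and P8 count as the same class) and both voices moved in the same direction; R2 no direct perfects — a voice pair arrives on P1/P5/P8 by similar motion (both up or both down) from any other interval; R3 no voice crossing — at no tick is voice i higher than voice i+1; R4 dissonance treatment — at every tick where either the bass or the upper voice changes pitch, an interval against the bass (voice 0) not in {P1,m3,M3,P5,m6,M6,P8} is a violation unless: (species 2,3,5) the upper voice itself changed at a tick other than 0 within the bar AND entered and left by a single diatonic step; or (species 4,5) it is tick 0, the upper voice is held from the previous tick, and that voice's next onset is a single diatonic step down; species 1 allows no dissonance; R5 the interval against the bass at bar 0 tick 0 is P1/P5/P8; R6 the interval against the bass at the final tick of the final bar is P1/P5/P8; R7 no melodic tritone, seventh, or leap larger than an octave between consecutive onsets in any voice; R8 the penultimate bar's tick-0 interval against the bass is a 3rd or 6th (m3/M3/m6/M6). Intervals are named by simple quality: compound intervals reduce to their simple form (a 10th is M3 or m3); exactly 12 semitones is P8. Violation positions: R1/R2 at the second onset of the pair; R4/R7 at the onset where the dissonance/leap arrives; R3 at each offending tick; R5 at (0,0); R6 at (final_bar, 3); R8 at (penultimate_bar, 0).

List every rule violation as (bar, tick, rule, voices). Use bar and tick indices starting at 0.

bar 0: v0=F3 v1=F4 downbeat P8
bar 1: v0=D3 v1=B3 downbeat M6
bar 2: v0=F3 v1=A3 downbeat M3
bar 3: v0=G3 v1=E4 downbeat M6
bar 4: v0=E3 v1=C4 downbeat m6
bar 5: v0=G3 v1=B3 downbeat M3
bar 6: v0=E3 v1=G3 downbeat m3
bar 7: v0=G3 v1=E4 downbeat M6
bar 8: v0=B3 v1=G4 downbeat m6
bar 9: v0=G3 v1=E4 downbeat M6
bar 10: v0=F3 v1=F4 downbeat P8
  -> R7 @ bar 1 tick 2 v(1,): B3->F3 leap 6st
  -> R7 @ bar 1 tick 3 v(1,): F3->B3 leap 6st
  -> R4 @ bar 8 tick 2 v(0, 1): B3/F4 TT untreated

(1, 2, R7, (1,))
(1, 3, R7, (1,))
(8, 2, R4, (0, 1))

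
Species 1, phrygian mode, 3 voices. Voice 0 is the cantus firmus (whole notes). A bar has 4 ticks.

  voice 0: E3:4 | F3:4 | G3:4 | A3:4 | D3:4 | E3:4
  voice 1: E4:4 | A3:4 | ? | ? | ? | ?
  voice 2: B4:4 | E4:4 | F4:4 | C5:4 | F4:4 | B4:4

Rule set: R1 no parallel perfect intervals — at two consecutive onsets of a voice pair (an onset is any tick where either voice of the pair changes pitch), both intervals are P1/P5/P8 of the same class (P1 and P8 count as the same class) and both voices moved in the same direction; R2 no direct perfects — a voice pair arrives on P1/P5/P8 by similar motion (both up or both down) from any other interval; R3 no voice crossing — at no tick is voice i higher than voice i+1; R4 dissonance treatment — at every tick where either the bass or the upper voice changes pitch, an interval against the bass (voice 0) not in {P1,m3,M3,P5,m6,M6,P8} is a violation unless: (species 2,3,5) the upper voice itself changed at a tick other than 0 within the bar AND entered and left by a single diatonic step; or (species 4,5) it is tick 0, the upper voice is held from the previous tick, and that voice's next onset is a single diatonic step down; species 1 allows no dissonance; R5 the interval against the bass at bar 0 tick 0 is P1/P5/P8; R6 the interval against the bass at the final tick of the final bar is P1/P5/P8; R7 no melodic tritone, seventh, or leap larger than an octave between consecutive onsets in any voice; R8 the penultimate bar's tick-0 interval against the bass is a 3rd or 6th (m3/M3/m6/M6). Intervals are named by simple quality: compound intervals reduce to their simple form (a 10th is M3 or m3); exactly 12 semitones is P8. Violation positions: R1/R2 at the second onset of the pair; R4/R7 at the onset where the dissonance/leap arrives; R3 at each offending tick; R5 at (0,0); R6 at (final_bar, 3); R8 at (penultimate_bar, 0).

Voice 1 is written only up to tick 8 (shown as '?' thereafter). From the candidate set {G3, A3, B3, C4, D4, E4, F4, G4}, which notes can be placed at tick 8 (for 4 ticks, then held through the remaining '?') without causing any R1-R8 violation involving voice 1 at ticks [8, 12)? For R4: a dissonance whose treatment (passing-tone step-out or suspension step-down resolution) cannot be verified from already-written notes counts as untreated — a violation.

{B3, E4, G3}

G3: legal
A3: violates R4
B3: legal
C4: violates R4
D4: violates R2
E4: legal
F4: violates R2,R4
G4: violates R2,R3,R7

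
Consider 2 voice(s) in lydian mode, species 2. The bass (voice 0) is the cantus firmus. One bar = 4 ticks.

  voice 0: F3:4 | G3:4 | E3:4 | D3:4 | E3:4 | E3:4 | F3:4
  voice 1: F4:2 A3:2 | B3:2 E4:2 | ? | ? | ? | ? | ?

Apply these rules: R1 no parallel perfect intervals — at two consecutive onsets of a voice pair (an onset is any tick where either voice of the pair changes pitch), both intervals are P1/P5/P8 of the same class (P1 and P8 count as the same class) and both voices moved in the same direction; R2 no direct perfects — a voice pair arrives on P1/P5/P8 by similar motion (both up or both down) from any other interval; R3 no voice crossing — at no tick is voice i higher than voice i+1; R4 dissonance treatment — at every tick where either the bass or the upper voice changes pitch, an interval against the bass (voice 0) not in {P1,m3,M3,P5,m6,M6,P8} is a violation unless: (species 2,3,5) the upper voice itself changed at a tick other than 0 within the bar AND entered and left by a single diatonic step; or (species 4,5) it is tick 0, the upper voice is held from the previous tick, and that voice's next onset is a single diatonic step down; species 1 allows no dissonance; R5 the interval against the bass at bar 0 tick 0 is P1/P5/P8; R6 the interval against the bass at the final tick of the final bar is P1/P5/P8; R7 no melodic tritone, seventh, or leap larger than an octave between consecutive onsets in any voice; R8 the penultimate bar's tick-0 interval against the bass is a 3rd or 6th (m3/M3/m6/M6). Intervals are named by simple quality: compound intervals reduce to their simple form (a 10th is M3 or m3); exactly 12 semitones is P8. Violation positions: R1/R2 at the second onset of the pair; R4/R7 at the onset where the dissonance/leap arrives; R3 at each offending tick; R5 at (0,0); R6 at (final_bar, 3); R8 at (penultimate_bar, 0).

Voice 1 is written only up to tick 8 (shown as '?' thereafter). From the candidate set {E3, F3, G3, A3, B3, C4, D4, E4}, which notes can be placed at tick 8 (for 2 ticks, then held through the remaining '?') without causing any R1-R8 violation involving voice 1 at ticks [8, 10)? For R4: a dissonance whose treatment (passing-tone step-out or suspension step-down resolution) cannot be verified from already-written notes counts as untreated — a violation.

E3: violates R2
F3: violates R4,R7
G3: legal
A3: violates R4
B3: violates R2
C4: legal
D4: violates R4
E4: legal

{C4, E4, G3}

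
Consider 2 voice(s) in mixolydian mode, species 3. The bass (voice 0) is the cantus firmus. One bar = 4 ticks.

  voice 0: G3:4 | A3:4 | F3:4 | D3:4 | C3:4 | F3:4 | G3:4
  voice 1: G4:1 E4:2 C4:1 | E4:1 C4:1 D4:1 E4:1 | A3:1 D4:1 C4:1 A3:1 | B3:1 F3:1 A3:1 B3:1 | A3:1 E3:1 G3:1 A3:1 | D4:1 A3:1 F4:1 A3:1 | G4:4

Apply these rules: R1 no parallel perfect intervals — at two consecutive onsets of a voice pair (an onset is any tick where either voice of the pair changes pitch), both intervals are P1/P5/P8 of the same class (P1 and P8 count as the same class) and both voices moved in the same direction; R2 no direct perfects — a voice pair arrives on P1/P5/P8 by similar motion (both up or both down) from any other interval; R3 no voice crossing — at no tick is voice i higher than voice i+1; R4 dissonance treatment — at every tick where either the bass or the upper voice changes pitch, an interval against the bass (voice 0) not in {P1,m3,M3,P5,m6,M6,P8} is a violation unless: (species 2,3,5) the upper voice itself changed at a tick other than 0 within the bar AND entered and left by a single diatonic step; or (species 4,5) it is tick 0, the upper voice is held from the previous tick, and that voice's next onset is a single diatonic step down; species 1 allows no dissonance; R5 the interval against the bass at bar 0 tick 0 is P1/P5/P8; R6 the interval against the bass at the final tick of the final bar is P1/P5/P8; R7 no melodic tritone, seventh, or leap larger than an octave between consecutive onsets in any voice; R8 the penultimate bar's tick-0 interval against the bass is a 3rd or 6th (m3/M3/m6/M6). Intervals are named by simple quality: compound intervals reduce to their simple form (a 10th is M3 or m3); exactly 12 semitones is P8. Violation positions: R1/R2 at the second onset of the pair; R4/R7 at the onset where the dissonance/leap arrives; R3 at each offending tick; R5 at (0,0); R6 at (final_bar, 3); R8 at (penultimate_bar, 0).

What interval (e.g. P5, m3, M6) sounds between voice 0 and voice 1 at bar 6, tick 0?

P8

voice 0=G3 voice 1=G4 -> P8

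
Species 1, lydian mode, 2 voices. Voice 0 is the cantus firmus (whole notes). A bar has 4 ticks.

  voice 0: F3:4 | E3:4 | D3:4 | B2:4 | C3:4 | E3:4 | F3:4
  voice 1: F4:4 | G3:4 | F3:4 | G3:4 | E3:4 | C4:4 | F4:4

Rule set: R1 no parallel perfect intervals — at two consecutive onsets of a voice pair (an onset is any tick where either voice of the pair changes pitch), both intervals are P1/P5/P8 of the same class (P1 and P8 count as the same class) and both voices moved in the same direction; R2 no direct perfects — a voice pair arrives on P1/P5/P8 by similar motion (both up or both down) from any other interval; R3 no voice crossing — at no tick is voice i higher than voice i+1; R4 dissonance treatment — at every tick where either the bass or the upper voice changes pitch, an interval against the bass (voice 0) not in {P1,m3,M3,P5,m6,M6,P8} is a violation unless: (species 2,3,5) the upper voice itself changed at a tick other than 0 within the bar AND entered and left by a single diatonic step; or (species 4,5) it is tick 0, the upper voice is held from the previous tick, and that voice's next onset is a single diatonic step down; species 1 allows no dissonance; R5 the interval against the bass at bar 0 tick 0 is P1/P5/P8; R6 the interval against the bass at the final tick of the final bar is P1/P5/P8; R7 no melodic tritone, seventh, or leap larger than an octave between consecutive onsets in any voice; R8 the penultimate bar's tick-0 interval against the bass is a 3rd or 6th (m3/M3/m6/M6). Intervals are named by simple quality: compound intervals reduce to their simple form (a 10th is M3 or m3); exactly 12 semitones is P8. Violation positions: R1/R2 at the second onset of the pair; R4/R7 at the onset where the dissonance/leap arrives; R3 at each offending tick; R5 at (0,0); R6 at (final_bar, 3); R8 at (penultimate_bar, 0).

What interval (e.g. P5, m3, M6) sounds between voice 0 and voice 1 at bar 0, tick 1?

P8

voice 0=F3 voice 1=F4 -> P8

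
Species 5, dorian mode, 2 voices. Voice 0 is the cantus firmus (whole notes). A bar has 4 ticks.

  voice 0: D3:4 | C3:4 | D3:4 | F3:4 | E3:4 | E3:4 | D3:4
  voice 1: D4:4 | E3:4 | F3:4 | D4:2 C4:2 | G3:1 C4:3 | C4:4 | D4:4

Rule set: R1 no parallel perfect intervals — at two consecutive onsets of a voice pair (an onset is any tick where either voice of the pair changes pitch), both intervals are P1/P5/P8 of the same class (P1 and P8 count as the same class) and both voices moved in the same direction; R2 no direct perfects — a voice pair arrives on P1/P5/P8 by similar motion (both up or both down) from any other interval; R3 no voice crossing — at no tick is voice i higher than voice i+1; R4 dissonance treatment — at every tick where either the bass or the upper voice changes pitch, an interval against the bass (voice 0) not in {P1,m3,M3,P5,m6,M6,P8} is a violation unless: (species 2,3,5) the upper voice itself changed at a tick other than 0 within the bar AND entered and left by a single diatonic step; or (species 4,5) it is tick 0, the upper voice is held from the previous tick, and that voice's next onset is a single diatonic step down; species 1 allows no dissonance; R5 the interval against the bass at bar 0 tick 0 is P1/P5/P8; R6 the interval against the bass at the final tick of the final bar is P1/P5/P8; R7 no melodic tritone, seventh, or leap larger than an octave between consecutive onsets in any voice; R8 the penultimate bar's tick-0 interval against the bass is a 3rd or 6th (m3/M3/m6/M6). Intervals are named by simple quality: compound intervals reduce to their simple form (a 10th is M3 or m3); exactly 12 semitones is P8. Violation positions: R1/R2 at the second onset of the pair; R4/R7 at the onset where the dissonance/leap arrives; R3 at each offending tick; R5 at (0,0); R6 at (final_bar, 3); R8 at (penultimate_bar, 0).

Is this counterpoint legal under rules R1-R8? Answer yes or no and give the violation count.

bar 0: v0=D3 v1=D4 (P8)
bar 1: v0=C3 v1=E3 (M3)
bar 2: v0=D3 v1=F3 (m3)
bar 3: v0=F3 v1=D4 (M6)
bar 4: v0=E3 v1=G3 (m3)
bar 5: v0=E3 v1=C4 (m6)
bar 6: v0=D3 v1=D4 (P8)
  R7 @ bar1.0: D4->E3 leap 10st

No (1 violations)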